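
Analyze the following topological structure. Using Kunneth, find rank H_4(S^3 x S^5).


Each S^d has Poincare polynomial 1 + t^d.
The product S^3 x S^5 has Poincare polynomial prod(1+t^d_i).
Expanding: b_0=1, b_3=1, b_5=1, b_8=1.
b_4 = 0

0


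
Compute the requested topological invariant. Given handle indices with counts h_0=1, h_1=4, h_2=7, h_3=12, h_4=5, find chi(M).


Handles of index k contribute (-1)^k to chi (same as CW cells).
chi = (1) + (-4) + (7) + (-12) + (5) = -3

-3


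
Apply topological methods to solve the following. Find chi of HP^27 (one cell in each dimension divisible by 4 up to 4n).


HP^27 has one cell in each dimension 0, 4, ..., 4*27 (27+1 cells, all even-dim).
chi = 27 + 1 = 28

28


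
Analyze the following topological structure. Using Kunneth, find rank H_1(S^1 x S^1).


Each S^d has Poincare polynomial 1 + t^d.
The product S^1 x S^1 has Poincare polynomial prod(1+t^d_i).
Expanding: b_0=1, b_1=2, b_2=1.
b_1 = 2

2


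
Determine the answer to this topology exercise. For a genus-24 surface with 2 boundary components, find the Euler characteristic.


For a compact orientable surface with genus g and b boundary components: chi = 2 - 2g - b.
chi = 2 - 2*24 - 2 = 2 - 48 - 2 = -48

-48


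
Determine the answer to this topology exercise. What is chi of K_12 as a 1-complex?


K_12: V = 12, E = C(12,2) = 66.
chi = V - E = 12 - 66 = -54

-54


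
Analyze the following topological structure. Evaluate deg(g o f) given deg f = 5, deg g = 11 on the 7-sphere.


Degree is multiplicative under composition: deg(g o f) = deg(g) * deg(f).
= 11 * 5 = 55

55


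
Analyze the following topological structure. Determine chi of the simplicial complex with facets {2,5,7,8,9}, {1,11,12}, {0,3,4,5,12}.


Enumerate all faces; f-vector: f_0=11, f_1=23, f_2=21, f_3=10, f_4=2.
chi = sum (-1)^k f_k = 1

1


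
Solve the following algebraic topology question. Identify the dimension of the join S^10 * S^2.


Join of spheres: S^m * S^n = S^{m+n+1}.
dim = 10 + 2 + 1 = 13

13


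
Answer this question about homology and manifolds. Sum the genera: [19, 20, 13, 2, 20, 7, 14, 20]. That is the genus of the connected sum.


Genus is additive under connected sum of orientable surfaces.
g = 19 + 20 + 13 + 2 + 20 + 7 + 14 + 20 = 115

115


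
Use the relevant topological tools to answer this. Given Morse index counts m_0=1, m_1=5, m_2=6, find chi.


Morse theory: chi(M) = sum_k (-1)^k m_k where m_k = #(index-k critical points).
= (1) + (-5) + (6) = 2

2


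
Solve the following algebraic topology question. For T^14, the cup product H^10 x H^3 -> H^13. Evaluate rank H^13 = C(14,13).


Cup product: H^p x H^q -> H^{p+q}; here p+q = 10+3 = 13.
rank H^k(T^n) = C(n,k).
C(14,13) = 14

14


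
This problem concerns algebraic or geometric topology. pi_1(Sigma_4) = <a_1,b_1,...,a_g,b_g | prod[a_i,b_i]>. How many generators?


Standard presentation: pi_1(Sigma_g) = <a_1,b_1,...,a_g,b_g | [a_1,b_1]...[a_g,b_g] = 1>.
Number of generators = 2g = 2*4 = 8

8


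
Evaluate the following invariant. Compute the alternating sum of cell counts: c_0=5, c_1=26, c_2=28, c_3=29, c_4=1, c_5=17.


chi = sum_k (-1)^k c_k.
= (-1)^0*5 + (-1)^1*26 + (-1)^2*28 + (-1)^3*29 + (-1)^4*1 + (-1)^5*17
= (5) + (-26) + (28) + (-29) + (1) + (-17)
= -38

-38


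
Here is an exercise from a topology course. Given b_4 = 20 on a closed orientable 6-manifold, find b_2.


Poincare duality for closed orientable n-manifolds: b_k = b_{n-k}.
Here n = 6, so b_2 = b_4 = 20

20


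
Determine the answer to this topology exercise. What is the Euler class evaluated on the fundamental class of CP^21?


For any closed oriented manifold, <e(TM),[M]> = chi(M).
chi(CP^21) = 21+1 = 22

22


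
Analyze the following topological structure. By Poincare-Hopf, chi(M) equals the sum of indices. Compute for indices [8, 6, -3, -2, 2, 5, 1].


Poincare-Hopf: chi(M) = sum of indices of zeros.
chi = (8) + (6) + (-3) + (-2) + (2) + (5) + (1) = 17

17


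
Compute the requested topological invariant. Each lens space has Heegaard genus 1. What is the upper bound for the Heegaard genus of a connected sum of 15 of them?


Heegaard genus satisfies g(A#B) <= g(A) + g(B).
Each lens space has g = 1.
Upper bound: 15 * 1 = 15

15


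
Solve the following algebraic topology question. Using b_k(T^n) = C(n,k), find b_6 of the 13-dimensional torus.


By the Kunneth formula, b_k(T^n) = C(n,k).
b_6(T^13) = C(13,6).
C(13,6) = 13!/(6!*7!) = 1716

1716


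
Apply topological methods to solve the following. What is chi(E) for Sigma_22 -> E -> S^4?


chi(S^4) = 2 (n even), chi(Sigma_22) = 2 - 2*22 = -42.
chi(E) = 2 * (-42) = -84

-84


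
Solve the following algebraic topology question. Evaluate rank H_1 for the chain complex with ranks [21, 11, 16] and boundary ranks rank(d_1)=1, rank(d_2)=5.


rank H_k = rank(ker d_k) - rank(im d_{k+1}).
rank(ker d_1) = rank(C_1) - rank(d_1) = 11 - 1 = 10.
rank(im d_{1+1}) = 5.
rank H_1 = 10 - 5 = 5

5


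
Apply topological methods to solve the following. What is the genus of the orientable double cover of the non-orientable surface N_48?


chi(N_48) = 2 - 48 = -46.
Double cover: chi(Sigma_g) = 2 * chi(N_48) = 2*(-46) = -92.
2 - 2g = -92, so g = (2 - (-92))/2 = 94/2 = 47

47


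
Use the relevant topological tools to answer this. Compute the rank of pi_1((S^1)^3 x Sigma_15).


pi_1(A x B) = pi_1(A) x pi_1(B); rank of abelianization = b_1.
b_1(T^3) = 3, b_1(Sigma_15) = 2*15 = 30.
b_1(product) = 3 + 30 = 33

33


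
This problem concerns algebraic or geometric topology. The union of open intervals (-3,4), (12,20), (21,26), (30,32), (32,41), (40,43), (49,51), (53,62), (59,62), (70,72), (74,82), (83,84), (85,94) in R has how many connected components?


Sort and merge overlapping open intervals.
Merged: (-3,4), (12,20), (21,26), (30,32), (32,43), (49,51), (53,62), (70,72), (74,82), (83,84), (85,94).
Number of components = 11

11


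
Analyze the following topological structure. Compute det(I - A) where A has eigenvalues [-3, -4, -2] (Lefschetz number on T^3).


For a torus self-map: L(f) = det(I - A) where A acts on H_1.
L(f) = (1--3) * (1--4) * (1--2) = 4 * 5 * 3 = 60

60


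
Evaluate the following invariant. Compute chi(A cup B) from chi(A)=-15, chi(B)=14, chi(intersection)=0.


chi(A cup B) = chi(A) + chi(B) - chi(A cap B)
= -15 + (14) - (0)
= -1

-1


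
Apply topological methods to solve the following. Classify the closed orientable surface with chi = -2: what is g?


chi = 2 - 2g for closed orientable surfaces.
-2 = 2 - 2g
2g = 2 - (-2) = 4
g = 2

2


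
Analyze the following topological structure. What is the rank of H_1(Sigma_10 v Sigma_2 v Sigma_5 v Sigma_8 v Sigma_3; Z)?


For a wedge X v Y: reduced H_k(X v Y) = H_k(X) + H_k(Y).
Each Sigma_g contributes b_1 = 2g.
b_1 = 20 + 4 + 10 + 16 + 6 = 56

56


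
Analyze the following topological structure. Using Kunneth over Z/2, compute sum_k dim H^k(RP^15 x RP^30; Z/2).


dim H^*(RP^n; Z/2) = n+1 (one Z/2 in each degree 0..n).
Total Betti number is multiplicative.
Total = (15+1) * (30+1) = 16 * 31 = 496

496


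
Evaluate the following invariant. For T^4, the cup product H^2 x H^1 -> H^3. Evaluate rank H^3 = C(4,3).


Cup product: H^p x H^q -> H^{p+q}; here p+q = 2+1 = 3.
rank H^k(T^n) = C(n,k).
C(4,3) = 4

4


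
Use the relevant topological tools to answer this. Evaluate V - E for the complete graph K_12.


K_12: V = 12, E = C(12,2) = 66.
chi = V - E = 12 - 66 = -54

-54


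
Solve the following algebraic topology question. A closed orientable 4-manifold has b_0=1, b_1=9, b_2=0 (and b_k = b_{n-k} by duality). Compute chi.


By Poincare duality b_k = b_{4-k}, so full Betti numbers: b_0=1, b_1=9, b_2=0, b_3=9, b_4=1.
chi = sum (-1)^k b_k = -16

-16


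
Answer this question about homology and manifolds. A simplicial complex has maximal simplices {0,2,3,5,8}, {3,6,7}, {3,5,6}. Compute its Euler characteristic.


Enumerate all faces; f-vector: f_0=7, f_1=14, f_2=12, f_3=5, f_4=1.
chi = sum (-1)^k f_k = 1

1


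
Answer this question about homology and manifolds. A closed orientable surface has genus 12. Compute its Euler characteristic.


For a closed orientable surface of genus g: chi = 2 - 2g.
Here g = 12.
chi = 2 - 2*12 = 2 - 24 = -22

-22


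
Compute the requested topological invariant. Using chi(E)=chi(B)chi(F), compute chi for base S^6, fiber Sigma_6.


chi(S^6) = 2 (n even), chi(Sigma_6) = 2 - 2*6 = -10.
chi(E) = 2 * (-10) = -20

-20


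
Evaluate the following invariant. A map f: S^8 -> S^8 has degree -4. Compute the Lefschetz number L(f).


On S^8: L(f) = tr(f_0*) + (-1)^8 tr(f_8*) = 1 + (-1)^8 * deg(f).
L(f) = 1 + (-1)^8 * -4 = 1 + -4 = -3

-3


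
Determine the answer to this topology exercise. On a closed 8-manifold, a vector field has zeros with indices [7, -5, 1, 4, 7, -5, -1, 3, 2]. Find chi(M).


Poincare-Hopf: chi(M) = sum of indices of zeros.
chi = (7) + (-5) + (1) + (4) + (7) + (-5) + (-1) + (3) + (2) = 13

13


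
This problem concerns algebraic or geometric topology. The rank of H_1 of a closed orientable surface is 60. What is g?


For a closed orientable surface: b_1 = 2g.
60 = 2g
g = 60 / 2 = 30

30


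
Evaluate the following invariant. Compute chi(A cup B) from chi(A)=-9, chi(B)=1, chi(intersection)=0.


chi(A cup B) = chi(A) + chi(B) - chi(A cap B)
= -9 + (1) - (0)
= -8

-8


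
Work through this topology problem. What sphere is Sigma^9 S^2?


Each suspension raises dimension by 1: Sigma S^n = S^{n+1}.
Sigma^9 S^2 = S^{2+9} = S^11

11


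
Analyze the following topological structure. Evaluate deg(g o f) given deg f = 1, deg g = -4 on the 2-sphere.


Degree is multiplicative under composition: deg(g o f) = deg(g) * deg(f).
= -4 * 1 = -4

-4


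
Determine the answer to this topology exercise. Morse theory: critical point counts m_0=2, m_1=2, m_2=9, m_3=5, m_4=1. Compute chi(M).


Morse theory: chi(M) = sum_k (-1)^k m_k where m_k = #(index-k critical points).
= (2) + (-2) + (9) + (-5) + (1) = 5

5


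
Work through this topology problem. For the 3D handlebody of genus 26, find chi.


A genus-g handlebody deformation retracts to a wedge of g circles.
chi(vee_g S^1) = 1 - g.
chi(H_26) = 1 - 26 = -25

-25


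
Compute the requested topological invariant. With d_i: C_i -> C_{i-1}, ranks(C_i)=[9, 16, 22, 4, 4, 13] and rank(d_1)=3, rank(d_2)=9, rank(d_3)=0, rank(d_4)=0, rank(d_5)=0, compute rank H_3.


rank H_k = rank(ker d_k) - rank(im d_{k+1}).
rank(ker d_3) = rank(C_3) - rank(d_3) = 4 - 0 = 4.
rank(im d_{3+1}) = 0.
rank H_3 = 4 - 0 = 4

4


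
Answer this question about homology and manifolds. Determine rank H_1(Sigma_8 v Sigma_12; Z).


For a wedge: H_1(A v B) = H_1(A) + H_1(B).
b_1(Sigma_8) = 16, b_1(Sigma_12) = 24.
b_1 = 16 + 24 = 40

40


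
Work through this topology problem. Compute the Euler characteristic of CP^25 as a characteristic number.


For any closed oriented manifold, <e(TM),[M]> = chi(M).
chi(CP^25) = 25+1 = 26

26


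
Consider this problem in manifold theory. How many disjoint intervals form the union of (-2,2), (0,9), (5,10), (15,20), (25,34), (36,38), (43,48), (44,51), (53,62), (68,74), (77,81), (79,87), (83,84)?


Sort and merge overlapping open intervals.
Merged: (-2,10), (15,20), (25,34), (36,38), (43,51), (53,62), (68,74), (77,87).
Number of components = 8

8


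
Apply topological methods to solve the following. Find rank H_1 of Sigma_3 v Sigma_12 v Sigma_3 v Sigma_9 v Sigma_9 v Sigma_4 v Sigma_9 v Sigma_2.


For a wedge X v Y: reduced H_k(X v Y) = H_k(X) + H_k(Y).
Each Sigma_g contributes b_1 = 2g.
b_1 = 6 + 24 + 6 + 18 + 18 + 8 + 18 + 4 = 102

102


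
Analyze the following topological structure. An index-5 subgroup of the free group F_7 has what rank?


Nielsen-Schreier: an index-n subgroup of F_r is free of rank 1 + n(r-1).
Equivalently: chi(cover) = n*chi(base); chi(vee_r S^1) = 1 - 7 = -6.
chi(E) = 5*(-6) = -30; rank = 1 - chi(E) = 1 - (-30) = 31.
rank = 1 + 5*(7-1) = 1 + 30 = 31

31


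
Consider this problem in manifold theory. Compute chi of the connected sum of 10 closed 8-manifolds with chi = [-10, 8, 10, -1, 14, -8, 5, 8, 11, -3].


For n-manifolds: chi(A#B) = chi(A) + chi(B) - chi(S^8).
chi(S^8) = 1 + (-1)^8 = 2.
chi(#) = (sum chi_i) - (10-1)*chi(S^8) = 34 - 9*2 = 16

16


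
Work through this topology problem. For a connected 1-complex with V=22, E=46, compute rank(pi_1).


For a connected graph: rank(pi_1) = b_1 = E - V + 1 = 1 - chi.
chi = V - E = 22 - 46 = -24.
rank = 1 - (-24) = 46 - 22 + 1 = 25

25


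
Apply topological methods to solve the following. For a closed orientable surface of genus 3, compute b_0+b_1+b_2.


For Sigma_3: b_0 = 1, b_1 = 2g = 6, b_2 = 1.
Total = 1 + 6 + 1 = 8

8


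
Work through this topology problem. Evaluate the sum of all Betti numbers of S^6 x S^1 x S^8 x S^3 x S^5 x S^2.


Total Betti number is multiplicative under products.
Each S^d (d>=1) has total Betti number 2.
There are 6 sphere factors.
Total = 2^6 = 64

64


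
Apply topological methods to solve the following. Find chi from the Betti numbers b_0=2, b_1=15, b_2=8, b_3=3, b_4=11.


chi = sum_k (-1)^k b_k.
= (2) + (-15) + (8) + (-3) + (11)
= 3

3


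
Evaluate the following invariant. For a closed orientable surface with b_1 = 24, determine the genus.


For a closed orientable surface: b_1 = 2g.
24 = 2g
g = 24 / 2 = 12

12


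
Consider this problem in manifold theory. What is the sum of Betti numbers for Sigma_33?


For Sigma_33: b_0 = 1, b_1 = 2g = 66, b_2 = 1.
Total = 1 + 66 + 1 = 68

68


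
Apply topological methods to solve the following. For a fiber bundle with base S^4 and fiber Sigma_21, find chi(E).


chi(S^4) = 2 (n even), chi(Sigma_21) = 2 - 2*21 = -40.
chi(E) = 2 * (-40) = -80

-80


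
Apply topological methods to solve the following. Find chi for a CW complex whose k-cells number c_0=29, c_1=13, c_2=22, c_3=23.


chi = sum_k (-1)^k c_k.
= (-1)^0*29 + (-1)^1*13 + (-1)^2*22 + (-1)^3*23
= (29) + (-13) + (22) + (-23)
= 15

15


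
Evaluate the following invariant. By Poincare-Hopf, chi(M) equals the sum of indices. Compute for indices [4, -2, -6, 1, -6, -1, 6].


Poincare-Hopf: chi(M) = sum of indices of zeros.
chi = (4) + (-2) + (-6) + (1) + (-6) + (-1) + (6) = -4

-4


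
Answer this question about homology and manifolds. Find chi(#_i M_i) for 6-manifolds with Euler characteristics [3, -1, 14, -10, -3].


For n-manifolds: chi(A#B) = chi(A) + chi(B) - chi(S^6).
chi(S^6) = 1 + (-1)^6 = 2.
chi(#) = (sum chi_i) - (5-1)*chi(S^6) = 3 - 4*2 = -5

-5


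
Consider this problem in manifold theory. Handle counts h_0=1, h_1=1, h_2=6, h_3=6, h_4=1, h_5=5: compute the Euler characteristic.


Handles of index k contribute (-1)^k to chi (same as CW cells).
chi = (1) + (-1) + (6) + (-6) + (1) + (-5) = -4

-4


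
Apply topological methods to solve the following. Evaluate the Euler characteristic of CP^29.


CP^29 has one cell in each even dimension 0, 2, ..., 2*29 (29+1 cells total).
All cells are even-dimensional, so chi = number of cells.
chi = 29 + 1 = 30

30


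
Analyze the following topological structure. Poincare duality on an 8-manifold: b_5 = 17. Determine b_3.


Poincare duality for closed orientable n-manifolds: b_k = b_{n-k}.
Here n = 8, so b_3 = b_5 = 17

17


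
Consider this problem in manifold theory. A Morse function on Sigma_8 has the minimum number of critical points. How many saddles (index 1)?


A perfect Morse function has m_k = b_k.
For Sigma_8: b_0=1, b_1=2g=16, b_2=1.
Saddles m_1 = 2g = 16

16


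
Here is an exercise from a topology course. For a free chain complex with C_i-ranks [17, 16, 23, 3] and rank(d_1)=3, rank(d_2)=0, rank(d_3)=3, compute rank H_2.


rank H_k = rank(ker d_k) - rank(im d_{k+1}).
rank(ker d_2) = rank(C_2) - rank(d_2) = 23 - 0 = 23.
rank(im d_{2+1}) = 3.
rank H_2 = 23 - 3 = 20

20


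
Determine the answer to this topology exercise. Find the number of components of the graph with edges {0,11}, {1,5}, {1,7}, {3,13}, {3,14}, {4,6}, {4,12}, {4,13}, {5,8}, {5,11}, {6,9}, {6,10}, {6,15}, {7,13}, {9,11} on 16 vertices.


Run DFS/union-find over 16 vertices.
V = 16, E = 15.
Number of components = 2

2


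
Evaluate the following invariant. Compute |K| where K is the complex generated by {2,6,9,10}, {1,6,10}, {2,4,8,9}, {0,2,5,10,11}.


Each maximal simplex on m vertices has 2^m - 1 nonempty faces.
Take the union (dedupe shared faces).
Total distinct faces = 59

59


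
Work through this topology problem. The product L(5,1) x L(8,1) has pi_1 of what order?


pi_1(X x Y) = pi_1(X) x pi_1(Y).
pi_1(L(5,1)) = Z/5, pi_1(L(8,1)) = Z/8.
|Z/5 x Z/8| = 5 * 8 = 40

40


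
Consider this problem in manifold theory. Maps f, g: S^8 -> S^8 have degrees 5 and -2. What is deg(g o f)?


Degree is multiplicative under composition: deg(g o f) = deg(g) * deg(f).
= -2 * 5 = -10

-10


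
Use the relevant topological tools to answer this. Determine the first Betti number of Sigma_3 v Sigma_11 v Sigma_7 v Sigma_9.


For a wedge X v Y: reduced H_k(X v Y) = H_k(X) + H_k(Y).
Each Sigma_g contributes b_1 = 2g.
b_1 = 6 + 22 + 14 + 18 = 60

60


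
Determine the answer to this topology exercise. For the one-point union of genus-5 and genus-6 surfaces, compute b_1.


For a wedge: H_1(A v B) = H_1(A) + H_1(B).
b_1(Sigma_5) = 10, b_1(Sigma_6) = 12.
b_1 = 10 + 12 = 22

22


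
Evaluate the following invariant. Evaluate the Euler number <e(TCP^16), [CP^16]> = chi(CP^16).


For any closed oriented manifold, <e(TM),[M]> = chi(M).
chi(CP^16) = 16+1 = 17

17


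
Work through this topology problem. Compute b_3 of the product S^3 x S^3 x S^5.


Each S^d has Poincare polynomial 1 + t^d.
The product S^3 x S^3 x S^5 has Poincare polynomial prod(1+t^d_i).
Expanding: b_0=1, b_3=2, b_5=1, b_6=1, b_8=2, b_11=1.
b_3 = 2

2


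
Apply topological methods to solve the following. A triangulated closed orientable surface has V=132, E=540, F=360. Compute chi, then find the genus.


chi = V - E + F = 132 - 540 + 360 = -48
For orientable closed surface: chi = 2 - 2g, so g = (2 - chi)/2.
g = (2 - (-48)) / 2 = 50 / 2 = 25

25


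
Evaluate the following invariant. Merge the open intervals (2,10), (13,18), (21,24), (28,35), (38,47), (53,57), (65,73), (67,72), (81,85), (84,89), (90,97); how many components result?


Sort and merge overlapping open intervals.
Merged: (2,10), (13,18), (21,24), (28,35), (38,47), (53,57), (65,73), (81,89), (90,97).
Number of components = 9

9


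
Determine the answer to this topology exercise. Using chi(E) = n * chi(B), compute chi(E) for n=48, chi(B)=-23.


For a finite covering: chi(E) = (number of sheets) * chi(B).
chi(E) = 48 * (-23) = -1104

-1104


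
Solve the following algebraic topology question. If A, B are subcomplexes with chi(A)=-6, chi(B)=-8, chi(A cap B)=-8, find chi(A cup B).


chi(A cup B) = chi(A) + chi(B) - chi(A cap B)
= -6 + (-8) - (-8)
= -6

-6


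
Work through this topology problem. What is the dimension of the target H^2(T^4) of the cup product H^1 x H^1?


Cup product: H^p x H^q -> H^{p+q}; here p+q = 1+1 = 2.
rank H^k(T^n) = C(n,k).
C(4,2) = 6

6


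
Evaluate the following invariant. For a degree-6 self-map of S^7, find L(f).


On S^7: L(f) = tr(f_0*) + (-1)^7 tr(f_7*) = 1 + (-1)^7 * deg(f).
L(f) = 1 + (-1)^7 * 6 = 1 + -6 = -5

-5


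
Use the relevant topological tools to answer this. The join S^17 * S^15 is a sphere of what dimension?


Join of spheres: S^m * S^n = S^{m+n+1}.
dim = 17 + 15 + 1 = 33

33


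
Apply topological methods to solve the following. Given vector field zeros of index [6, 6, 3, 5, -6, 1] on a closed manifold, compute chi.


Poincare-Hopf: chi(M) = sum of indices of zeros.
chi = (6) + (6) + (3) + (5) + (-6) + (1) = 15

15


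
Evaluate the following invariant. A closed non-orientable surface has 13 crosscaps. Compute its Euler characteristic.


For a non-orientable closed surface with k crosscaps: chi = 2 - k.
Here k = 13.
chi = 2 - 13 = -11

-11


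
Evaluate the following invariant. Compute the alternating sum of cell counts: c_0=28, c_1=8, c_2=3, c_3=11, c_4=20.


chi = sum_k (-1)^k c_k.
= (-1)^0*28 + (-1)^1*8 + (-1)^2*3 + (-1)^3*11 + (-1)^4*20
= (28) + (-8) + (3) + (-11) + (20)
= 32

32


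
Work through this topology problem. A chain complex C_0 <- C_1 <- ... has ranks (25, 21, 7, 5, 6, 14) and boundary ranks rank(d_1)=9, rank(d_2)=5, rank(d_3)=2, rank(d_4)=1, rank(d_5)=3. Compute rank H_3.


rank H_k = rank(ker d_k) - rank(im d_{k+1}).
rank(ker d_3) = rank(C_3) - rank(d_3) = 5 - 2 = 3.
rank(im d_{3+1}) = 1.
rank H_3 = 3 - 1 = 2

2


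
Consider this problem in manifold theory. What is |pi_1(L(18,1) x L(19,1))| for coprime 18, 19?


pi_1(X x Y) = pi_1(X) x pi_1(Y).
pi_1(L(18,1)) = Z/18, pi_1(L(19,1)) = Z/19.
|Z/18 x Z/19| = 18 * 19 = 342

342


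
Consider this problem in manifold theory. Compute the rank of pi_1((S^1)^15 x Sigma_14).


pi_1(A x B) = pi_1(A) x pi_1(B); rank of abelianization = b_1.
b_1(T^15) = 15, b_1(Sigma_14) = 2*14 = 28.
b_1(product) = 15 + 28 = 43

43


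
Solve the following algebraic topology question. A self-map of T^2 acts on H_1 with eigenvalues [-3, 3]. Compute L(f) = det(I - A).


For a torus self-map: L(f) = det(I - A) where A acts on H_1.
L(f) = (1--3) * (1-3) = 4 * -2 = -8

-8


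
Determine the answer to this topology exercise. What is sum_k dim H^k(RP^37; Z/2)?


H^k(RP^37; Z/2) = Z/2 for each 0 <= k <= 37.
Total dimension = 37 + 1 = 38

38


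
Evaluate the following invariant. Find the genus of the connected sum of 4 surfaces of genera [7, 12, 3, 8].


Genus is additive under connected sum of orientable surfaces.
g = 7 + 12 + 3 + 8 = 30

30


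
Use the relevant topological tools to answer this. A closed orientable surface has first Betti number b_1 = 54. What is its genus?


For a closed orientable surface: b_1 = 2g.
54 = 2g
g = 54 / 2 = 27

27


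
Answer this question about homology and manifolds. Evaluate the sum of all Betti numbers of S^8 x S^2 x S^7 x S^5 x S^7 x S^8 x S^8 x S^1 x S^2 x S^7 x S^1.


Total Betti number is multiplicative under products.
Each S^d (d>=1) has total Betti number 2.
There are 11 sphere factors.
Total = 2^11 = 2048

2048


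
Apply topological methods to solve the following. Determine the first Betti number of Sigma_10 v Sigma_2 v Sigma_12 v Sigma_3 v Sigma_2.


For a wedge X v Y: reduced H_k(X v Y) = H_k(X) + H_k(Y).
Each Sigma_g contributes b_1 = 2g.
b_1 = 20 + 4 + 24 + 6 + 4 = 58

58


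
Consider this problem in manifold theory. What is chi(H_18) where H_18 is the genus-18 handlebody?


A genus-g handlebody deformation retracts to a wedge of g circles.
chi(vee_g S^1) = 1 - g.
chi(H_18) = 1 - 18 = -17

-17


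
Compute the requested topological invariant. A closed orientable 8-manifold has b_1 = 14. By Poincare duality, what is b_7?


Poincare duality for closed orientable n-manifolds: b_k = b_{n-k}.
Here n = 8, so b_7 = b_1 = 14

14


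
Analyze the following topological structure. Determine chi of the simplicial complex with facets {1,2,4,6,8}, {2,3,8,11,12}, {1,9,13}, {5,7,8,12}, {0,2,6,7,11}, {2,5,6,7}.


Enumerate all faces; f-vector: f_0=13, f_1=37, f_2=38, f_3=17, f_4=3.
chi = sum (-1)^k f_k = 0

0


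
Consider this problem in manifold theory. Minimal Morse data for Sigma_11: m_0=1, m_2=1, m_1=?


A perfect Morse function has m_k = b_k.
For Sigma_11: b_0=1, b_1=2g=22, b_2=1.
Saddles m_1 = 2g = 22

22


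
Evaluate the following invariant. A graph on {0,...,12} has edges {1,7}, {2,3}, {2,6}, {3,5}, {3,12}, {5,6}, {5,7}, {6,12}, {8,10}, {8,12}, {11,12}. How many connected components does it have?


Run DFS/union-find over 13 vertices.
V = 13, E = 11.
Number of components = 4

4


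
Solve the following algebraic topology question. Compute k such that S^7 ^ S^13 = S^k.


S^m ^ S^n = S^{m+n}.
k = 7 + 13 = 20

20


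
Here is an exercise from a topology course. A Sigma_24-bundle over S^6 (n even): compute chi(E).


chi(S^6) = 2 (n even), chi(Sigma_24) = 2 - 2*24 = -46.
chi(E) = 2 * (-46) = -92

-92


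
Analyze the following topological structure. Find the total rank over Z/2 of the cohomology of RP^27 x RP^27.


dim H^*(RP^n; Z/2) = n+1 (one Z/2 in each degree 0..n).
Total Betti number is multiplicative.
Total = (27+1) * (27+1) = 28 * 28 = 784

784


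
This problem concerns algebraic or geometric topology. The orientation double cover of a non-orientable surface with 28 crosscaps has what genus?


chi(N_28) = 2 - 28 = -26.
Double cover: chi(Sigma_g) = 2 * chi(N_28) = 2*(-26) = -52.
2 - 2g = -52, so g = (2 - (-52))/2 = 54/2 = 27

27


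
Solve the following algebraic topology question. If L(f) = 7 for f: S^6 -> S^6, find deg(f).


L(f) = 1 + (-1)^6 deg(f) on S^6.
7 = 1 + (-1)^6 * deg(f)
(-1)^6 * deg(f) = 6
deg(f) = 6

6


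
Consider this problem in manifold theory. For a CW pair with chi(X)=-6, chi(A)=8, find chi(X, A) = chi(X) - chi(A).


Relative Euler characteristic: chi(X, A) = chi(X) - chi(A).
= -6 - (8) = -14

-14


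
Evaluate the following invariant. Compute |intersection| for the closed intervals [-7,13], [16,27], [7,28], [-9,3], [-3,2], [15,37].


Intersection = [max(a_i), min(b_i)] = [16, 2].
Since 16 > 2, the intersection is empty.
Length = 0

0


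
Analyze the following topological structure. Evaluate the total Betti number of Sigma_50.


For Sigma_50: b_0 = 1, b_1 = 2g = 100, b_2 = 1.
Total = 1 + 100 + 1 = 102

102


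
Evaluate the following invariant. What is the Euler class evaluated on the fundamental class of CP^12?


For any closed oriented manifold, <e(TM),[M]> = chi(M).
chi(CP^12) = 12+1 = 13

13


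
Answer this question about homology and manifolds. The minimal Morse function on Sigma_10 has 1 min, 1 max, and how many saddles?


A perfect Morse function has m_k = b_k.
For Sigma_10: b_0=1, b_1=2g=20, b_2=1.
Saddles m_1 = 2g = 20

20


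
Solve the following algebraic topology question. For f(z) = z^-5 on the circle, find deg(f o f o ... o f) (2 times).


deg(f) = -5. Degree is multiplicative: deg(f^2) = (deg f)^2.
deg(f^2) = (-5)^2 = 25

25


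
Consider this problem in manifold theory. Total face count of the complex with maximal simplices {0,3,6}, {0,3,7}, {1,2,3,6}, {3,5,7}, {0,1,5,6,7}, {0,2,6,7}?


Each maximal simplex on m vertices has 2^m - 1 nonempty faces.
Take the union (dedupe shared faces).
Total distinct faces = 55

55


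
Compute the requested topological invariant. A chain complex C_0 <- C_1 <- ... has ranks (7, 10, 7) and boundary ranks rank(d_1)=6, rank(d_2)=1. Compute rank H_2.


rank H_k = rank(ker d_k) - rank(im d_{k+1}).
rank(ker d_2) = rank(C_2) - rank(d_2) = 7 - 1 = 6.
rank(im d_{2+1}) = 0.
rank H_2 = 6 - 0 = 6

6


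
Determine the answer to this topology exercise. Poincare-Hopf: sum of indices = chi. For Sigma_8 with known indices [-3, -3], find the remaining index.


Poincare-Hopf: sum of indices = chi(M).
chi(Sigma_8) = 2 - 2*8 = -14.
Sum of known indices = -6.
x = chi - (sum known) = -14 - (-6) = -8

-8


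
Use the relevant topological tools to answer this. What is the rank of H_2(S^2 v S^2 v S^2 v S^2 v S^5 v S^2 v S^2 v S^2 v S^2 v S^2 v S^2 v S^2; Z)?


For a wedge of spheres, H_k (k>0) is free on one generator per sphere of dimension k.
Spheres of dimension 2: count = 11.
b_2 = 11

11


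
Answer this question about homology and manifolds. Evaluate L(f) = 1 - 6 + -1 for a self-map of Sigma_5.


L(f) = tr(f_0*) - tr(f_1*) + tr(f_2*).
= 1 - (6) + (-1)
= -6

-6


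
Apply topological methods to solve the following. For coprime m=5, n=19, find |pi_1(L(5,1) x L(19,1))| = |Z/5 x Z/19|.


pi_1(X x Y) = pi_1(X) x pi_1(Y).
pi_1(L(5,1)) = Z/5, pi_1(L(19,1)) = Z/19.
|Z/5 x Z/19| = 5 * 19 = 95

95


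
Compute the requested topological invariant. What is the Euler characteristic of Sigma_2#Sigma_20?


chi(Sigma_2) = 2 - 2*2 = -2
chi(Sigma_20) = 2 - 2*20 = -38
For surfaces: chi(A#B) = chi(A) + chi(B) - 2.
chi = -2 + -38 - 2 = -42

-42


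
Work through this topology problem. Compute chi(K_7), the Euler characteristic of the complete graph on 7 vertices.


K_7: V = 7, E = C(7,2) = 21.
chi = V - E = 7 - 21 = -14

-14


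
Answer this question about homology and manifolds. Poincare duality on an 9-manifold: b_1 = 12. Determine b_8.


Poincare duality for closed orientable n-manifolds: b_k = b_{n-k}.
Here n = 9, so b_8 = b_1 = 12

12


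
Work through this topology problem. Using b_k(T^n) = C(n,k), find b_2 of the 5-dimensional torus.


By the Kunneth formula, b_k(T^n) = C(n,k).
b_2(T^5) = C(5,2).
C(5,2) = 5!/(2!*3!) = 10

10


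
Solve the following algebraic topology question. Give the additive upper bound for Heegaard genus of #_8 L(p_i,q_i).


Heegaard genus satisfies g(A#B) <= g(A) + g(B).
Each lens space has g = 1.
Upper bound: 8 * 1 = 8

8


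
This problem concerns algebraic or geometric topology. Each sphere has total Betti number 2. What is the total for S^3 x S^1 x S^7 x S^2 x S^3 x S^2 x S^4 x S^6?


Total Betti number is multiplicative under products.
Each S^d (d>=1) has total Betti number 2.
There are 8 sphere factors.
Total = 2^8 = 256

256


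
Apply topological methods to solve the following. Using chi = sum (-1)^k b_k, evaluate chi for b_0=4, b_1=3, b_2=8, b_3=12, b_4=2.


chi = sum_k (-1)^k b_k.
= (4) + (-3) + (8) + (-12) + (2)
= -1

-1


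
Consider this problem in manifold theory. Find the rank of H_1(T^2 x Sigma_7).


pi_1(A x B) = pi_1(A) x pi_1(B); rank of abelianization = b_1.
b_1(T^2) = 2, b_1(Sigma_7) = 2*7 = 14.
b_1(product) = 2 + 14 = 16

16


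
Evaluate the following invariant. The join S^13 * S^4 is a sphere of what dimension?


Join of spheres: S^m * S^n = S^{m+n+1}.
dim = 13 + 4 + 1 = 18

18


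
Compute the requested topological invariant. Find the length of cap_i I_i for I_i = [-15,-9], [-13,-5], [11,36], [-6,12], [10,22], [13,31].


Intersection = [max(a_i), min(b_i)] = [13, -9].
Since 13 > -9, the intersection is empty.
Length = 0

0


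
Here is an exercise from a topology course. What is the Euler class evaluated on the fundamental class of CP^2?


For any closed oriented manifold, <e(TM),[M]> = chi(M).
chi(CP^2) = 2+1 = 3

3


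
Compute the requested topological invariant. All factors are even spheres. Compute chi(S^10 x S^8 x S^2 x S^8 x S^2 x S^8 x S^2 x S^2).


chi is multiplicative: chi(X x Y) = chi(X) chi(Y).
Each even-dim sphere has chi = 2. There are 8 factors.
chi = 2^8 = 256

256


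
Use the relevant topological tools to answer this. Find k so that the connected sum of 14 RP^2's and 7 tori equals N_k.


Since a >= 1, the sum is non-orientable; each T^2 can be replaced by RP^2 # RP^2 (since T^2#RP^2 = 3RP^2).
Total crosscaps k = 14 + 2*7 = 28.
Check via chi: chi = 14*1 + 7*0 - (14+7-1)*2 = -26 = 2 - k = -26. Consistent.

28


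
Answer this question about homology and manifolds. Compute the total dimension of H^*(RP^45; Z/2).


H^k(RP^45; Z/2) = Z/2 for each 0 <= k <= 45.
Total dimension = 45 + 1 = 46

46


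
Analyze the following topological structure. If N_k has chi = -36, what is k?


chi = 2 - k for closed non-orientable surfaces with k crosscaps.
-36 = 2 - k
k = 2 - (-36) = 38

38


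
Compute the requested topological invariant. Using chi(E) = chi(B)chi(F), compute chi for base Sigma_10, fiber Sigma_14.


For a fiber bundle F -> E -> B (with CW structure): chi(E) = chi(B) * chi(F).
chi(Sigma_10) = -18, chi(Sigma_14) = -26.
chi(E) = (-18) * (-26) = 468

468


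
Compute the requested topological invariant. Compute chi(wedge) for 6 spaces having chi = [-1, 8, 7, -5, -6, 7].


chi(A v B) = chi(A) + chi(B) - 1 (one point identified).
For 6 spaces: chi = (sum chi_i) - (6 - 1).
sum = 10; chi = 10 - 5 = 5

5


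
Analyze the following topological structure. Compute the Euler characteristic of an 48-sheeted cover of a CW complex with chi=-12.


For a finite covering: chi(E) = (number of sheets) * chi(B).
chi(E) = 48 * (-12) = -576

-576


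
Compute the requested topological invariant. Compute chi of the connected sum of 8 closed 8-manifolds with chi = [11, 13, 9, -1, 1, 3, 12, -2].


For n-manifolds: chi(A#B) = chi(A) + chi(B) - chi(S^8).
chi(S^8) = 1 + (-1)^8 = 2.
chi(#) = (sum chi_i) - (8-1)*chi(S^8) = 46 - 7*2 = 32

32


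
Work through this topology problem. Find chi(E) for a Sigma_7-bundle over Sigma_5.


For a fiber bundle F -> E -> B (with CW structure): chi(E) = chi(B) * chi(F).
chi(Sigma_5) = -8, chi(Sigma_7) = -12.
chi(E) = (-8) * (-12) = 96

96


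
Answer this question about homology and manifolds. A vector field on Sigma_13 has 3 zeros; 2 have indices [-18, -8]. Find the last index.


Poincare-Hopf: sum of indices = chi(M).
chi(Sigma_13) = 2 - 2*13 = -24.
Sum of known indices = -26.
x = chi - (sum known) = -24 - (-26) = 2

2


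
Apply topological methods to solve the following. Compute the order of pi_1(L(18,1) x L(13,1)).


pi_1(X x Y) = pi_1(X) x pi_1(Y).
pi_1(L(18,1)) = Z/18, pi_1(L(13,1)) = Z/13.
|Z/18 x Z/13| = 18 * 13 = 234

234


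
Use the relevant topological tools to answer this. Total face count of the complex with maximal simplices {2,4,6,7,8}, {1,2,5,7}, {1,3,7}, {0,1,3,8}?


Each maximal simplex on m vertices has 2^m - 1 nonempty faces.
Take the union (dedupe shared faces).
Total distinct faces = 58

58


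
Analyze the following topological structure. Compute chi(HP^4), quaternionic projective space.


HP^4 has one cell in each dimension 0, 4, ..., 4*4 (4+1 cells, all even-dim).
chi = 4 + 1 = 5

5


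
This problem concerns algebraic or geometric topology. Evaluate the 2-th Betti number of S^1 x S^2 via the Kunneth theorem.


Each S^d has Poincare polynomial 1 + t^d.
The product S^1 x S^2 has Poincare polynomial prod(1+t^d_i).
Expanding: b_0=1, b_1=1, b_2=1, b_3=1.
b_2 = 1

1


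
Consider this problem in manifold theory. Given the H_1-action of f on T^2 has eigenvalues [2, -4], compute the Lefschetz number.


For a torus self-map: L(f) = det(I - A) where A acts on H_1.
L(f) = (1-2) * (1--4) = -1 * 5 = -5

-5


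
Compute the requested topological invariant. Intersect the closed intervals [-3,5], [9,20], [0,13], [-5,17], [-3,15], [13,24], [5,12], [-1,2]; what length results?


Intersection = [max(a_i), min(b_i)] = [13, 2].
Since 13 > 2, the intersection is empty.
Length = 0

0


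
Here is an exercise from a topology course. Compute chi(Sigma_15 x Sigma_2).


chi(Sigma_15) = 2 - 2*15 = -28
chi(Sigma_2) = 2 - 2*2 = -2
chi(product) = (-28) * (-2) = 56

56


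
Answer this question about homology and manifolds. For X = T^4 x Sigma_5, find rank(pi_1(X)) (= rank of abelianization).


pi_1(A x B) = pi_1(A) x pi_1(B); rank of abelianization = b_1.
b_1(T^4) = 4, b_1(Sigma_5) = 2*5 = 10.
b_1(product) = 4 + 10 = 14

14


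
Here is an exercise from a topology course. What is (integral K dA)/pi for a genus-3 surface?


Gauss-Bonnet: integral K dA = 2*pi*chi(M).
chi(Sigma_3) = 2 - 2*3 = -4.
(integral K dA)/pi = 2*chi = 2*(-4) = -8

-8


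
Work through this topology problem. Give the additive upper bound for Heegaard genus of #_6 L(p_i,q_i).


Heegaard genus satisfies g(A#B) <= g(A) + g(B).
Each lens space has g = 1.
Upper bound: 6 * 1 = 6

6


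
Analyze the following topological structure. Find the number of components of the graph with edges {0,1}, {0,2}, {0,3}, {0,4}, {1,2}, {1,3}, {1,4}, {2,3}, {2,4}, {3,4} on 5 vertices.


Run DFS/union-find over 5 vertices.
V = 5, E = 10.
Number of components = 1

1


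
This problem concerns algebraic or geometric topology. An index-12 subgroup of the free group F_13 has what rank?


Nielsen-Schreier: an index-n subgroup of F_r is free of rank 1 + n(r-1).
Equivalently: chi(cover) = n*chi(base); chi(vee_r S^1) = 1 - 13 = -12.
chi(E) = 12*(-12) = -144; rank = 1 - chi(E) = 1 - (-144) = 145.
rank = 1 + 12*(13-1) = 1 + 144 = 145

145


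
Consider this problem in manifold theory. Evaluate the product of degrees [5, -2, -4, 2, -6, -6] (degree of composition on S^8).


Degree is multiplicative: deg(composition) = product of degrees.
= (5) * (-2) * (-4) * (2) * (-6) * (-6) = 2880

2880


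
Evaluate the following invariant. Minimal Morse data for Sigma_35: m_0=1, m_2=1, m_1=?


A perfect Morse function has m_k = b_k.
For Sigma_35: b_0=1, b_1=2g=70, b_2=1.
Saddles m_1 = 2g = 70

70


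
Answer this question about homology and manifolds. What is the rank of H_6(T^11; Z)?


By the Kunneth formula, b_k(T^n) = C(n,k).
b_6(T^11) = C(11,6).
C(11,6) = 11!/(6!*5!) = 462

462


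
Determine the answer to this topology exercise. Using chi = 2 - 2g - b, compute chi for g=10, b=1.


For a compact orientable surface with genus g and b boundary components: chi = 2 - 2g - b.
chi = 2 - 2*10 - 1 = 2 - 20 - 1 = -19

-19


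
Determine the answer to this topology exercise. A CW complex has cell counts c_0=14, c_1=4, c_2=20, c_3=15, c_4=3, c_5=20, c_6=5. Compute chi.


chi = sum_k (-1)^k c_k.
= (-1)^0*14 + (-1)^1*4 + (-1)^2*20 + (-1)^3*15 + (-1)^4*3 + (-1)^5*20 + (-1)^6*5
= (14) + (-4) + (20) + (-15) + (3) + (-20) + (5)
= 3

3


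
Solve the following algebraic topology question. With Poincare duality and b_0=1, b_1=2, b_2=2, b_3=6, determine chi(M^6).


By Poincare duality b_k = b_{6-k}, so full Betti numbers: b_0=1, b_1=2, b_2=2, b_3=6, b_4=2, b_5=2, b_6=1.
chi = sum (-1)^k b_k = -4

-4


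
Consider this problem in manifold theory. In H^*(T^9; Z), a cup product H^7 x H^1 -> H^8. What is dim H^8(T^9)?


Cup product: H^p x H^q -> H^{p+q}; here p+q = 7+1 = 8.
rank H^k(T^n) = C(n,k).
C(9,8) = 9

9


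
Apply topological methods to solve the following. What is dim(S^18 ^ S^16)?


S^m ^ S^n = S^{m+n}.
k = 18 + 16 = 34

34


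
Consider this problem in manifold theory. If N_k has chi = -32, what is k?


chi = 2 - k for closed non-orientable surfaces with k crosscaps.
-32 = 2 - k
k = 2 - (-32) = 34

34


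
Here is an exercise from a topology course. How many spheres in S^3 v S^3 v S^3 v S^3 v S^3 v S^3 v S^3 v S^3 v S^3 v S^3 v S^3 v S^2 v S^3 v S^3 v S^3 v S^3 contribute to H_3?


For a wedge of spheres, H_k (k>0) is free on one generator per sphere of dimension k.
Spheres of dimension 3: count = 15.
b_3 = 15

15


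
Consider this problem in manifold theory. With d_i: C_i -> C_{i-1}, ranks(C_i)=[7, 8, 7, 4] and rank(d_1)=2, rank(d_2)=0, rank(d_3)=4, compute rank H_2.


rank H_k = rank(ker d_k) - rank(im d_{k+1}).
rank(ker d_2) = rank(C_2) - rank(d_2) = 7 - 0 = 7.
rank(im d_{2+1}) = 4.
rank H_2 = 7 - 4 = 3

3


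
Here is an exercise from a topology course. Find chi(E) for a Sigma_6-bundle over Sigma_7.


For a fiber bundle F -> E -> B (with CW structure): chi(E) = chi(B) * chi(F).
chi(Sigma_7) = -12, chi(Sigma_6) = -10.
chi(E) = (-12) * (-10) = 120

120


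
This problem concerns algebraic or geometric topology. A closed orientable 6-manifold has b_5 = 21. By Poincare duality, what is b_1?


Poincare duality for closed orientable n-manifolds: b_k = b_{n-k}.
Here n = 6, so b_1 = b_5 = 21

21


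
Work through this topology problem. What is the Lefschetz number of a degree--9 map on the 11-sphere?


On S^11: L(f) = tr(f_0*) + (-1)^11 tr(f_11*) = 1 + (-1)^11 * deg(f).
L(f) = 1 + (-1)^11 * -9 = 1 + 9 = 10

10


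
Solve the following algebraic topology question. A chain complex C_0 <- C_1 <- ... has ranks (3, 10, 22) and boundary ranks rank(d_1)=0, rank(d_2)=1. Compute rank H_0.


rank H_k = rank(ker d_k) - rank(im d_{k+1}).
rank(ker d_0) = rank(C_0) - rank(d_0) = 3 - 0 = 3.
rank(im d_{0+1}) = 0.
rank H_0 = 3 - 0 = 3

3
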